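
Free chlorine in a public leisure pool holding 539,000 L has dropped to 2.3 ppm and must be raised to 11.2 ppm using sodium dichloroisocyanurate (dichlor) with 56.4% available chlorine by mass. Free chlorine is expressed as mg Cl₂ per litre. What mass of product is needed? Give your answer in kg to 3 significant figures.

8.51 kg

Chlorine deficit: 11.2 − 2.3 = 8.9 ppm = 8.9 mg/L as Cl₂.
Cl₂ equivalent needed: 8.9 mg/L × 539,000 L = 4,797,000 mg = 4797 g.
Product at 56.4% available chlorine: 4797 / 0.564 = 8505 g.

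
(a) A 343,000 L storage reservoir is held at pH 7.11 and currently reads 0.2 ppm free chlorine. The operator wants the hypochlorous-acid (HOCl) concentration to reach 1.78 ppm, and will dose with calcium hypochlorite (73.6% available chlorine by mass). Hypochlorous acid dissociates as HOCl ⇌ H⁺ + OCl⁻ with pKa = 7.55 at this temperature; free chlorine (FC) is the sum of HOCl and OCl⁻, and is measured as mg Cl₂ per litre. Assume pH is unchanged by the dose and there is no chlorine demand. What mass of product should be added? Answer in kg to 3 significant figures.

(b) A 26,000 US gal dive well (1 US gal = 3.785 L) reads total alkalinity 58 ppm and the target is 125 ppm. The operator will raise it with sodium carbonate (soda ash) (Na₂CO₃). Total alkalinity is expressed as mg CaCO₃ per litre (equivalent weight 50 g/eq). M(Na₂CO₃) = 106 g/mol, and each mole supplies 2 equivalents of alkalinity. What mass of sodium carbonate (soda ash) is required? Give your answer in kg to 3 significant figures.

(a) 1.04 kg; (b) 6.99 kg

(a) [OCl⁻]/[HOCl] = 10^(pH − pKa) = 10^(7.11 − 7.55) = 0.3631; fraction as HOCl = 1/(1 + 0.3631) = 0.7336.
(a) Free chlorine required for 1.78 ppm HOCl: 1.78 / 0.7336 = 2.426 ppm.
(a) FC to add: 2.426 − 0.2 = 2.226 mg/L as Cl₂.
(a) Cl₂ equivalent: 2.226 mg/L × 343,000 L = 763.6 g.
(a) Product at 73.6% available Cl: 763.6 / 0.736 = 1038 g.

(b) Volume: 26,000 US gal × 3.785 L/gal = 98,410 L.
(b) Alkalinity to add: (125 − 58) = 67 mg/L as CaCO₃ × 98,410 L = 6593 g as CaCO₃.
(b) Equivalents: 6593 g ÷ 50 g/eq = 131.9 eq.
(b) Each mole of Na₂CO₃ supplies 2 eq, so 131.9 / 2 = 65.93 mol.
(b) Mass: 65.93 mol × 106 g/mol = 6989 g.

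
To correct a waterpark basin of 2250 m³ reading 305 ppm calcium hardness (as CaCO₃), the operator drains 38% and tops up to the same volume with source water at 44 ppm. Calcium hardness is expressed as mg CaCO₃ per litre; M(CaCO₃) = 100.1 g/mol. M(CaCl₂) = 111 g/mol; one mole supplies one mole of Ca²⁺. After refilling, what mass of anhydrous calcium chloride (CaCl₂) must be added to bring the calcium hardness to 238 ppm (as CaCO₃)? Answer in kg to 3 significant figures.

Volume: 2250 m³ = 2,250,000 L.
After draining 38% and refilling: 305 × 0.62 + 44 × 0.38 = 205.82 ppm.
Deficit to target: 238 − 205.82 = 32.18 mg/L.
As CaCO₃: 32.18 mg/L × 2,250,000 L = 72,410 g; ÷ 100.1 = 723.3 mol Ca²⁺.
Mass: 723.3 × 111 = 80,290 g.

80.3 kg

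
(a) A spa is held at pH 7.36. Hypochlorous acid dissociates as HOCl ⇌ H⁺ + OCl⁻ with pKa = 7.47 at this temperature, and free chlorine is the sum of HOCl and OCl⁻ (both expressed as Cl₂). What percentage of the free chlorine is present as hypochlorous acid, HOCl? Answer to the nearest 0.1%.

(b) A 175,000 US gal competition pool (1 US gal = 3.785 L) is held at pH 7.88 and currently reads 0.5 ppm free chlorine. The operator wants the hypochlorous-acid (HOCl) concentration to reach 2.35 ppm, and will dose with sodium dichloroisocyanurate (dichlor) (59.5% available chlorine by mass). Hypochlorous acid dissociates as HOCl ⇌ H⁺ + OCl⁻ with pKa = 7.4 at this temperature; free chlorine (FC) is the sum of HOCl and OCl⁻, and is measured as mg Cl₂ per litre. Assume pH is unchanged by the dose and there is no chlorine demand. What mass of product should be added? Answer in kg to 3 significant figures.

(a) [OCl⁻]/[HOCl] = 10^(pH − pKa) = 10^(7.36 − 7.47) = 10^-0.11 = 0.7762.
(a) Fraction as HOCl = 1 / (1 + 0.7762) = 0.563.

(b) Volume: 175,000 US gal × 3.785 L/gal = 662,375 L.
(b) [OCl⁻]/[HOCl] = 10^(pH − pKa) = 10^(7.88 − 7.4) = 3.02; fraction as HOCl = 1/(1 + 3.02) = 0.2488.
(b) Free chlorine required for 2.35 ppm HOCl: 2.35 / 0.2488 = 9.447 ppm.
(b) FC to add: 9.447 − 0.5 = 8.947 mg/L as Cl₂.
(b) Cl₂ equivalent: 8.947 mg/L × 662,375 L = 5926 g.
(b) Product at 59.5% available Cl: 5926 / 0.595 = 9960 g.

(a) 56.3%; (b) 9.96 kg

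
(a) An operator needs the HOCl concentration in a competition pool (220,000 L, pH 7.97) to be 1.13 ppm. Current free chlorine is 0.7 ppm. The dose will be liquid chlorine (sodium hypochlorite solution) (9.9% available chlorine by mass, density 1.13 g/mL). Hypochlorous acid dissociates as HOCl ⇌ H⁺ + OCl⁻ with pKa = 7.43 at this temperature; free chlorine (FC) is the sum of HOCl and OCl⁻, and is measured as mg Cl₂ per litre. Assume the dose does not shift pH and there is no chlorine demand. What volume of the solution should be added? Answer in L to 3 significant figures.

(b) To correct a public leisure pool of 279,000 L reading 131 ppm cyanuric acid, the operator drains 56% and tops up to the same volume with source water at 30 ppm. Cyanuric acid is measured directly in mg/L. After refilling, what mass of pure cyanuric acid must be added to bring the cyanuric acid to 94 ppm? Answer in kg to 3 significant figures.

(a) 8.55 L; (b) 5.46 kg

(a) [OCl⁻]/[HOCl] = 10^(pH − pKa) = 10^(7.97 − 7.43) = 3.467; fraction as HOCl = 1/(1 + 3.467) = 0.2238.
(a) Free chlorine required for 1.13 ppm HOCl: 1.13 / 0.2238 = 5.048 ppm.
(a) FC to add: 5.048 − 0.7 = 4.348 mg/L as Cl₂.
(a) Cl₂ equivalent: 4.348 mg/L × 220,000 L = 956.6 g.
(a) Product at 9.9% available Cl: 956.6 / 0.099 = 9663 g.
(a) Volume: 9663 g ÷ 1.13 g/mL = 8551 mL.

(b) After draining 56% and refilling: 131 × 0.44 + 30 × 0.56 = 74.44 ppm.
(b) Deficit to target: 94 − 74.44 = 19.56 mg/L.
(b) Mass: 19.56 mg/L × 279,000 L = 5457 g cyanuric acid.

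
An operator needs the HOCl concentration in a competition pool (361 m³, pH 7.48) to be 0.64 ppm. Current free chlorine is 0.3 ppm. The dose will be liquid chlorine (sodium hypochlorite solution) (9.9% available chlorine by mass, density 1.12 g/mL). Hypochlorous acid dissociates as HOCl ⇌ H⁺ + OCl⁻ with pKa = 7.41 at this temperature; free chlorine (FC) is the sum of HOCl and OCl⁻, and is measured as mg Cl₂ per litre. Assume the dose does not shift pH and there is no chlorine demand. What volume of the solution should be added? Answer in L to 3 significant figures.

Volume: 361 m³ = 361,000 L.
[OCl⁻]/[HOCl] = 10^(pH − pKa) = 10^(7.48 − 7.41) = 1.175; fraction as HOCl = 1/(1 + 1.175) = 0.4598.
Free chlorine required for 0.64 ppm HOCl: 0.64 / 0.4598 = 1.392 ppm.
FC to add: 1.392 − 0.3 = 1.092 mg/L as Cl₂.
Cl₂ equivalent: 1.092 mg/L × 361,000 L = 394.2 g.
Product at 9.9% available Cl: 394.2 / 0.099 = 3982 g.
Volume: 3982 g ÷ 1.12 g/mL = 3555 mL.

3.56 L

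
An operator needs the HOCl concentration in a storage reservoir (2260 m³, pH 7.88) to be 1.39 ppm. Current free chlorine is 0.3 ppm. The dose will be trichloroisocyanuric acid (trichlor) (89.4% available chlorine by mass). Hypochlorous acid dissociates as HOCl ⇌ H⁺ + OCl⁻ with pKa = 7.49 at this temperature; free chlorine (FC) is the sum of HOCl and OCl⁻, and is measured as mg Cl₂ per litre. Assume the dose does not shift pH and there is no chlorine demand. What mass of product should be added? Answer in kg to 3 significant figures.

11.4 kg

Volume: 2260 m³ = 2,260,000 L.
[OCl⁻]/[HOCl] = 10^(pH − pKa) = 10^(7.88 − 7.49) = 2.455; fraction as HOCl = 1/(1 + 2.455) = 0.2895.
Free chlorine required for 1.39 ppm HOCl: 1.39 / 0.2895 = 4.802 ppm.
FC to add: 4.802 − 0.3 = 4.502 mg/L as Cl₂.
Cl₂ equivalent: 4.502 mg/L × 2,260,000 L = 10,170 g.
Product at 89.4% available Cl: 10,170 / 0.894 = 11,380 g.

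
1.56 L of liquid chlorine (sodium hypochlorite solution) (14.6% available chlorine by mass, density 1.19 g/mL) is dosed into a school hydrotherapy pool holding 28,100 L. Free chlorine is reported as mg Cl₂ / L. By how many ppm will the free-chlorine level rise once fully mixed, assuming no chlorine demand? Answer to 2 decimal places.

Mass of solution: 1.56 L × 1000 mL/L × 1.19 g/mL = 1856 g.
Available chlorine delivered: 1856 g × 0.146 = 271 g as Cl₂.
Concentration rise: 271 g / 28,100 L = 9.645 mg/L = 9.65 ppm.

9.65 ppm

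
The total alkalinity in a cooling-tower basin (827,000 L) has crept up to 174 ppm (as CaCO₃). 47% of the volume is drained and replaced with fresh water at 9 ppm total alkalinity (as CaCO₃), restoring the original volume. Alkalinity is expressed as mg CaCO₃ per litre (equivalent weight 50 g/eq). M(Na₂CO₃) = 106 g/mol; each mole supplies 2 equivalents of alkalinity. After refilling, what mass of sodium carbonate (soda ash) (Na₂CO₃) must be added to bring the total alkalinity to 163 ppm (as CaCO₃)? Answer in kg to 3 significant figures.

After draining 47% and refilling: 174 × 0.53 + 9 × 0.47 = 96.45 ppm.
Deficit to target: 163 − 96.45 = 66.55 mg/L.
As CaCO₃: 66.55 mg/L × 827,000 L = 55,040 g; ÷ 50 g/eq ÷ 2 = 550.4 mol Na₂CO₃.
Mass: 550.4 × 106 = 58,340 g.

58.3 kg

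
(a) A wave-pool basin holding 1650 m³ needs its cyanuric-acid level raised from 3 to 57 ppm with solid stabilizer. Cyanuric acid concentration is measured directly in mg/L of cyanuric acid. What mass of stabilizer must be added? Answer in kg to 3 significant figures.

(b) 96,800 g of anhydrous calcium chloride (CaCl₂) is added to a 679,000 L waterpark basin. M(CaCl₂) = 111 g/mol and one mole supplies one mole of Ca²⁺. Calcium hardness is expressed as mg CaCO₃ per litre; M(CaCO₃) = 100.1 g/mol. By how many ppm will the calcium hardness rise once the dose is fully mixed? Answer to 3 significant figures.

(a) Volume: 1650 m³ = 1,650,000 L.
(a) CYA to add: (57 − 3) = 54 mg/L × 1,650,000 L = 89,100 g cyanuric acid.

(b) Moles of Ca²⁺: 96,800 g ÷ 111 g/mol = 872.1 mol.
(b) As CaCO₃: 872.1 mol × 100.1 g/mol = 87,290 g.
(b) Rise: 87,290 g / 679,000 L × 1000 = 128.6 mg/L.

(a) 89.1 kg; (b) 129 ppm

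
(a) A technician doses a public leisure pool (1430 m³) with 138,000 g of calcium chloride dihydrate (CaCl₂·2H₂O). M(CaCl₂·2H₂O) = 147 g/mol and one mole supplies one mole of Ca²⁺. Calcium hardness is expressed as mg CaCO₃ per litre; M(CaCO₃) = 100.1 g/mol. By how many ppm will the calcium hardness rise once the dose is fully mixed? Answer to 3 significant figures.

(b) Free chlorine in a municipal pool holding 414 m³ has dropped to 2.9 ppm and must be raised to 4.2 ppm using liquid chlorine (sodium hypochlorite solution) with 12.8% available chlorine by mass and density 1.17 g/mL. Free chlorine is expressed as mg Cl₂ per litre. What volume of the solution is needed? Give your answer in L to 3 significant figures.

(a) 65.7 ppm; (b) 3.59 L

(a) Volume: 1430 m³ = 1,430,000 L.
(a) Moles of Ca²⁺: 138,000 g ÷ 147 g/mol = 938.8 mol.
(a) As CaCO₃: 938.8 mol × 100.1 g/mol = 93,970 g.
(a) Rise: 93,970 g / 1,430,000 L × 1000 = 65.71 mg/L.

(b) Volume: 414 m³ = 414,000 L.
(b) Chlorine deficit: 4.2 − 2.9 = 1.3 ppm = 1.3 mg/L as Cl₂.
(b) Cl₂ equivalent needed: 1.3 mg/L × 414,000 L = 538,200 mg = 538.2 g.
(b) Product at 12.8% available chlorine: 538.2 / 0.128 = 4205 g.
(b) Volume at density 1.17 g/mL: 4205 g ÷ 1.17 g/mL = 3594 mL.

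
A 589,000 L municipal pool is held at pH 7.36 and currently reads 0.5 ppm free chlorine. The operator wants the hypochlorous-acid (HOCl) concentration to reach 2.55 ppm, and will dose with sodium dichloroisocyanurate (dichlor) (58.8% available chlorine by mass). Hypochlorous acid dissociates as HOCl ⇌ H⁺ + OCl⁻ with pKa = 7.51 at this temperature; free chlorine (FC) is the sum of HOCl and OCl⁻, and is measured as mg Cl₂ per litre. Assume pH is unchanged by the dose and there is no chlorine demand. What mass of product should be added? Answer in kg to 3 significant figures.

3.86 kg

[OCl⁻]/[HOCl] = 10^(pH − pKa) = 10^(7.36 − 7.51) = 0.7079; fraction as HOCl = 1/(1 + 0.7079) = 0.5855.
Free chlorine required for 2.55 ppm HOCl: 2.55 / 0.5855 = 4.355 ppm.
FC to add: 4.355 − 0.5 = 3.855 mg/L as Cl₂.
Cl₂ equivalent: 3.855 mg/L × 589,000 L = 2271 g.
Product at 58.8% available Cl: 2271 / 0.588 = 3862 g.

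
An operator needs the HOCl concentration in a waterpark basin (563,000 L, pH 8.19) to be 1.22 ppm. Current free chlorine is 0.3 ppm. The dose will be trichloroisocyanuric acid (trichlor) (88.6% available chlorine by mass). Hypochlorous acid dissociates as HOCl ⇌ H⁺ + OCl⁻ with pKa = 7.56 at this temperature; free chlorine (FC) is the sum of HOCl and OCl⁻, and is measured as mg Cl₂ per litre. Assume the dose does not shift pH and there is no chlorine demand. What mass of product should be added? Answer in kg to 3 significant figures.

3.89 kg

[OCl⁻]/[HOCl] = 10^(pH − pKa) = 10^(8.19 − 7.56) = 4.266; fraction as HOCl = 1/(1 + 4.266) = 0.1899.
Free chlorine required for 1.22 ppm HOCl: 1.22 / 0.1899 = 6.424 ppm.
FC to add: 6.424 − 0.3 = 6.124 mg/L as Cl₂.
Cl₂ equivalent: 6.124 mg/L × 563,000 L = 3448 g.
Product at 88.6% available Cl: 3448 / 0.886 = 3892 g.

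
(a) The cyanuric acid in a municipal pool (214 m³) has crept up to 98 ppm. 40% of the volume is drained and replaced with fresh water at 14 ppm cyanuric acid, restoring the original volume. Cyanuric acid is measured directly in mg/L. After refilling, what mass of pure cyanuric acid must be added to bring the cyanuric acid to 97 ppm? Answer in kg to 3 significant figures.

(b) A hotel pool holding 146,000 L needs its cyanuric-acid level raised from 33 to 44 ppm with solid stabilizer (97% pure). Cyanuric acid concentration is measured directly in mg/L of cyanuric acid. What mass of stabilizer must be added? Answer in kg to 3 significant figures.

(a) 6.98 kg; (b) 1.66 kg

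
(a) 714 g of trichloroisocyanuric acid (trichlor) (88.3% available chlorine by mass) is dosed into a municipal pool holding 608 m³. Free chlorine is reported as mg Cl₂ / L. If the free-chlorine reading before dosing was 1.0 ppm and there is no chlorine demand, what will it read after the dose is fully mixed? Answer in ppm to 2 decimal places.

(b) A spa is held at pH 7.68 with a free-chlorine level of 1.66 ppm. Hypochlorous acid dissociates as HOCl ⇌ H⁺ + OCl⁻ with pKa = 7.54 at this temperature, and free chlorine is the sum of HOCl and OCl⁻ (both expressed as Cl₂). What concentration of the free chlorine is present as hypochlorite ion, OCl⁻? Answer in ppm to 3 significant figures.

(a) 2.04 ppm; (b) 0.963 ppm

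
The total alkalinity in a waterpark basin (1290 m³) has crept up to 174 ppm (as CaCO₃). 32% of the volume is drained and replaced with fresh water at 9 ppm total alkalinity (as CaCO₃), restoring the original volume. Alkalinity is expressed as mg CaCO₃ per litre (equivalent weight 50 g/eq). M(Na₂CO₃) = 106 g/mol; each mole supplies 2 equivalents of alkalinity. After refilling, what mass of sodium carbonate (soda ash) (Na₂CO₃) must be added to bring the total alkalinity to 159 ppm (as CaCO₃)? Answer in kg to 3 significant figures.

51.7 kg

Volume: 1290 m³ = 1,290,000 L.
After draining 32% and refilling: 174 × 0.68 + 9 × 0.32 = 121.2 ppm.
Deficit to target: 159 − 121.2 = 37.8 mg/L.
As CaCO₃: 37.8 mg/L × 1,290,000 L = 48,760 g; ÷ 50 g/eq ÷ 2 = 487.6 mol Na₂CO₃.
Mass: 487.6 × 106 = 51,690 g.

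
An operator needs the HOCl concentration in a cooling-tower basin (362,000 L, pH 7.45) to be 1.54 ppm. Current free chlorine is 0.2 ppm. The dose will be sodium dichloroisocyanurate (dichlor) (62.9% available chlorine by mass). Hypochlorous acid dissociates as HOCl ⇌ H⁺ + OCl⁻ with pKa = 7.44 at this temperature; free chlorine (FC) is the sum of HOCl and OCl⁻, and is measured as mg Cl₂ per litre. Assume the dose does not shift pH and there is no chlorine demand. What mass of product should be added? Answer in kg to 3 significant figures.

1.68 kg

[OCl⁻]/[HOCl] = 10^(pH − pKa) = 10^(7.45 − 7.44) = 1.023; fraction as HOCl = 1/(1 + 1.023) = 0.4942.
Free chlorine required for 1.54 ppm HOCl: 1.54 / 0.4942 = 3.116 ppm.
FC to add: 3.116 − 0.2 = 2.916 mg/L as Cl₂.
Cl₂ equivalent: 2.916 mg/L × 362,000 L = 1056 g.
Product at 62.9% available Cl: 1056 / 0.629 = 1678 g.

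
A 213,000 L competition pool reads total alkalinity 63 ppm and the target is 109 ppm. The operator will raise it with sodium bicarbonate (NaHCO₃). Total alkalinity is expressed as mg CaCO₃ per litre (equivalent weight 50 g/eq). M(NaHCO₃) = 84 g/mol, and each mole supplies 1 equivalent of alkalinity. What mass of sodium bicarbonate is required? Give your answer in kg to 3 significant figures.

16.5 kg

Alkalinity to add: (109 − 63) = 46 mg/L as CaCO₃ × 213,000 L = 9798 g as CaCO₃.
Equivalents: 9798 g ÷ 50 g/eq = 196 eq.
NaHCO₃ supplies 1 eq per mole → 196 mol.
Mass: 196 mol × 84 g/mol = 16,460 g.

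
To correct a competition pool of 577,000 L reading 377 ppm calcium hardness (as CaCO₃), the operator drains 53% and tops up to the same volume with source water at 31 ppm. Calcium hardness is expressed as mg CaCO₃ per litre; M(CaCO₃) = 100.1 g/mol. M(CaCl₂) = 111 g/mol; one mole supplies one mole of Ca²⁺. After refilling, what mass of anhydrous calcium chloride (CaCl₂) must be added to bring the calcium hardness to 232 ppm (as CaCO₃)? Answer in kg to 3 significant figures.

After draining 53% and refilling: 377 × 0.47 + 31 × 0.53 = 193.62 ppm.
Deficit to target: 232 − 193.62 = 38.38 mg/L.
As CaCO₃: 38.38 mg/L × 577,000 L = 22,150 g; ÷ 100.1 = 221.2 mol Ca²⁺.
Mass: 221.2 × 111 = 24,560 g.

24.6 kg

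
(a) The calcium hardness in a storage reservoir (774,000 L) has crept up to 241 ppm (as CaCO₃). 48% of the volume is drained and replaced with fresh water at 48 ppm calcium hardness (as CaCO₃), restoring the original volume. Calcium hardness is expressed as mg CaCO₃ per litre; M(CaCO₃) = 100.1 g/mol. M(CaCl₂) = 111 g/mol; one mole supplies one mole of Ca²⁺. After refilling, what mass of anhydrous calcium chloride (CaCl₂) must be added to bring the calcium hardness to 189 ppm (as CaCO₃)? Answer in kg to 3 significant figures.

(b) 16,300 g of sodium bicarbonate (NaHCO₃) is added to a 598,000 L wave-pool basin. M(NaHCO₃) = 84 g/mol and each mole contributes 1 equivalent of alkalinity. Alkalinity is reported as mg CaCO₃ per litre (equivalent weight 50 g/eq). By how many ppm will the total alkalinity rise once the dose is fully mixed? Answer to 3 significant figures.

(a) 34.9 kg; (b) 16.2 ppm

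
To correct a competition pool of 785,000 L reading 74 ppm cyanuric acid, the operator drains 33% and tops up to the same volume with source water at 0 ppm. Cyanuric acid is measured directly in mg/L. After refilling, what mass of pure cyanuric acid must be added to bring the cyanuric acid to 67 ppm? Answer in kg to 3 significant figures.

13.7 kg

After draining 33% and refilling: 74 × 0.67 + 0 × 0.33 = 49.58 ppm.
Deficit to target: 67 − 49.58 = 17.42 mg/L.
Mass: 17.42 mg/L × 785,000 L = 13,670 g cyanuric acid.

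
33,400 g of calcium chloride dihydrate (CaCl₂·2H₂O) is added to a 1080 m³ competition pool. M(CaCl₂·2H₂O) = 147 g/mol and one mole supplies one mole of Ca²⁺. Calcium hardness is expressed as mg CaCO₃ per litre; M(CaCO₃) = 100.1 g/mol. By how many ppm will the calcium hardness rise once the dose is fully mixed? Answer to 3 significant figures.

Volume: 1080 m³ = 1,080,000 L.
Moles of Ca²⁺: 33,400 g ÷ 147 g/mol = 227.2 mol.
As CaCO₃: 227.2 mol × 100.1 g/mol = 22,740 g.
Rise: 22,740 g / 1,080,000 L × 1000 = 21.06 mg/L.

21.1 ppm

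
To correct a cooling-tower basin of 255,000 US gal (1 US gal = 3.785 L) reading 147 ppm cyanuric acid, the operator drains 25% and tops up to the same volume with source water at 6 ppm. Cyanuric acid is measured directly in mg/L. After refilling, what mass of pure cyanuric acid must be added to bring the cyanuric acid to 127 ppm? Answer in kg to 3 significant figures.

14.7 kg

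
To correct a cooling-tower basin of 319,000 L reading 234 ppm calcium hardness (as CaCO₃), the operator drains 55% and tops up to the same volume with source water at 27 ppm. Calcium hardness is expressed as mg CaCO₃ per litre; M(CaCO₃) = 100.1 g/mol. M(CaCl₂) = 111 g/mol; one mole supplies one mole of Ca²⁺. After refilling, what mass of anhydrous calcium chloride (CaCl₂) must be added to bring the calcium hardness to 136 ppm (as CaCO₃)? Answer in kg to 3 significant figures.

After draining 55% and refilling: 234 × 0.45 + 27 × 0.55 = 120.15 ppm.
Deficit to target: 136 − 120.15 = 15.85 mg/L.
As CaCO₃: 15.85 mg/L × 319,000 L = 5056 g; ÷ 100.1 = 50.51 mol Ca²⁺.
Mass: 50.51 × 111 = 5607 g.

5.61 kg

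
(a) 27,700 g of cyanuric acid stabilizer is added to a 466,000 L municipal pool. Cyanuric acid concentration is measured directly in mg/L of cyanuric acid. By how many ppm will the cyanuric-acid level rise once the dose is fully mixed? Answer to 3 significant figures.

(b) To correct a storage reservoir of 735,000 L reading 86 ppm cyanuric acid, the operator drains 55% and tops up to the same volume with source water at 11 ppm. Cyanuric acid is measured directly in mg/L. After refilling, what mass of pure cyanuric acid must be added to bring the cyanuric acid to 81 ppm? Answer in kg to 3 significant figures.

(a) 59.4 ppm; (b) 26.6 kg

(a) Rise: 27,700 g / 466,000 L × 1000 = 59.44 mg/L.

(b) After draining 55% and refilling: 86 × 0.45 + 11 × 0.55 = 44.75 ppm.
(b) Deficit to target: 81 − 44.75 = 36.25 mg/L.
(b) Mass: 36.25 mg/L × 735,000 L = 26,640 g cyanuric acid.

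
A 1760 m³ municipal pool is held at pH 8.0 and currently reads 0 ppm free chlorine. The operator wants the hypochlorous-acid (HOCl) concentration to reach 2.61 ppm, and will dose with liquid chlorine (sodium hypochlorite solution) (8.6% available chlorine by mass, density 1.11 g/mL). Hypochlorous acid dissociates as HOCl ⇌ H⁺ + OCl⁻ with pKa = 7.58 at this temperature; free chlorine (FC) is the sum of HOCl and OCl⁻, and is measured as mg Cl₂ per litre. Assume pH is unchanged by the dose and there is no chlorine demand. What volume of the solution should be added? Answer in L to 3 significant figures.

175 L

Volume: 1760 m³ = 1,760,000 L.
[OCl⁻]/[HOCl] = 10^(pH − pKa) = 10^(8.0 − 7.58) = 2.63; fraction as HOCl = 1/(1 + 2.63) = 0.2755.
Free chlorine required for 2.61 ppm HOCl: 2.61 / 0.2755 = 9.475 ppm.
FC to add: 9.475 − 0 = 9.475 mg/L as Cl₂.
Cl₂ equivalent: 9.475 mg/L × 1,760,000 L = 16,680 g.
Product at 8.6% available Cl: 16,680 / 0.086 = 193,900 g.
Volume: 193,900 g ÷ 1.11 g/mL = 174,700 mL.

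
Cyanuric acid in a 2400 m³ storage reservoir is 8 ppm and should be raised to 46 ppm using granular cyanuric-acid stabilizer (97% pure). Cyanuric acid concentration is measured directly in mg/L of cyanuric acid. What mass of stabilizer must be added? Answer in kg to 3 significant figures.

Volume: 2400 m³ = 2,400,000 L.
CYA to add: (46 − 8) = 38 mg/L × 2,400,000 L = 91,200 g cyanuric acid.
At 97% purity: 91,200 / 0.97 = 94,020 g product.

94.0 kg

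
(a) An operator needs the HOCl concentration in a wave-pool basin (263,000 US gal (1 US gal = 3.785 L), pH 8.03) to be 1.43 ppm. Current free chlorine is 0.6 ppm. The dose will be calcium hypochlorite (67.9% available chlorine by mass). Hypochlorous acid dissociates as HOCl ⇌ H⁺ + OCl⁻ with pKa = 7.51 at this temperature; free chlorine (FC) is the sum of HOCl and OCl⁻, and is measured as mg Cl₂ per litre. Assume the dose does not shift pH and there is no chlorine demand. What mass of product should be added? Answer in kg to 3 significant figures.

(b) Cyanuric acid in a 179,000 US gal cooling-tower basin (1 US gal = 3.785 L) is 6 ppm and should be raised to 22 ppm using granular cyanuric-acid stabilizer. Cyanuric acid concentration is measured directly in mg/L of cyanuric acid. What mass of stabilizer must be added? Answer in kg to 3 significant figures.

(a) Volume: 263,000 US gal × 3.785 L/gal = 995,455 L.
(a) [OCl⁻]/[HOCl] = 10^(pH − pKa) = 10^(8.03 − 7.51) = 3.311; fraction as HOCl = 1/(1 + 3.311) = 0.2319.
(a) Free chlorine required for 1.43 ppm HOCl: 1.43 / 0.2319 = 6.165 ppm.
(a) FC to add: 6.165 − 0.6 = 5.565 mg/L as Cl₂.
(a) Cl₂ equivalent: 5.565 mg/L × 995,455 L = 5540 g.
(a) Product at 67.9% available Cl: 5540 / 0.679 = 8159 g.

(b) Volume: 179,000 US gal × 3.785 L/gal = 677,515 L.
(b) CYA to add: (22 − 6) = 16 mg/L × 677,515 L = 10,840 g cyanuric acid.

(a) 8.16 kg; (b) 10.8 kg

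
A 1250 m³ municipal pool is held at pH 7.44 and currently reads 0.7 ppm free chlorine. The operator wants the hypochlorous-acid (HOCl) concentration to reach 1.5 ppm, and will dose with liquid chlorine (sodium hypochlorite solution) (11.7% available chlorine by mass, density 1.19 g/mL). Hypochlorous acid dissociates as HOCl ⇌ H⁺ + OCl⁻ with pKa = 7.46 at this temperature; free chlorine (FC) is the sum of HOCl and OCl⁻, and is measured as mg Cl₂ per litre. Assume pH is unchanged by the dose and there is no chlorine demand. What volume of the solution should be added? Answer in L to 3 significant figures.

20.0 L

Volume: 1250 m³ = 1,250,000 L.
[OCl⁻]/[HOCl] = 10^(pH − pKa) = 10^(7.44 − 7.46) = 0.955; fraction as HOCl = 1/(1 + 0.955) = 0.5115.
Free chlorine required for 1.5 ppm HOCl: 1.5 / 0.5115 = 2.932 ppm.
FC to add: 2.932 − 0.7 = 2.232 mg/L as Cl₂.
Cl₂ equivalent: 2.232 mg/L × 1,250,000 L = 2791 g.
Product at 11.7% available Cl: 2791 / 0.117 = 23,850 g.
Volume: 23,850 g ÷ 1.19 g/mL = 20,040 mL.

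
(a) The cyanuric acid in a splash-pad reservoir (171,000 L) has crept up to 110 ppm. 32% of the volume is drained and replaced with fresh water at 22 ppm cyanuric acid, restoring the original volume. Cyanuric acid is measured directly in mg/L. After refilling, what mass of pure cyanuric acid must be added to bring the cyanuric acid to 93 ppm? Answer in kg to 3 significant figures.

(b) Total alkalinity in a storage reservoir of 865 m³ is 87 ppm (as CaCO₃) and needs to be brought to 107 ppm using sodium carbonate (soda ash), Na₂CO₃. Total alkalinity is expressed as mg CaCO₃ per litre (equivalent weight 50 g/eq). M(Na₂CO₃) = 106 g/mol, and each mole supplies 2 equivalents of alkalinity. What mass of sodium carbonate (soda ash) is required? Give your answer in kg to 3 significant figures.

(a) After draining 32% and refilling: 110 × 0.68 + 22 × 0.32 = 81.84 ppm.
(a) Deficit to target: 93 − 81.84 = 11.16 mg/L.
(a) Mass: 11.16 mg/L × 171,000 L = 1908 g cyanuric acid.

(b) Volume: 865 m³ = 865,000 L.
(b) Alkalinity to add: (107 − 87) = 20 mg/L as CaCO₃ × 865,000 L = 17,300 g as CaCO₃.
(b) Equivalents: 17,300 g ÷ 50 g/eq = 346 eq.
(b) Each mole of Na₂CO₃ supplies 2 eq, so 346 / 2 = 173 mol.
(b) Mass: 173 mol × 106 g/mol = 18,340 g.

(a) 1.91 kg; (b) 18.3 kg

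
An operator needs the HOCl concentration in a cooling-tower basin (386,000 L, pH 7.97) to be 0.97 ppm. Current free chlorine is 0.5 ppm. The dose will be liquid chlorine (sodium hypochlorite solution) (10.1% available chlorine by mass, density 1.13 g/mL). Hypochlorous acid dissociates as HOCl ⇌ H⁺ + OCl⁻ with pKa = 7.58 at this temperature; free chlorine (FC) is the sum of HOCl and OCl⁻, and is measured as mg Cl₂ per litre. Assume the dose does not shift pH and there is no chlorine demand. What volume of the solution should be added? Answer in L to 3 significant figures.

[OCl⁻]/[HOCl] = 10^(pH − pKa) = 10^(7.97 − 7.58) = 2.455; fraction as HOCl = 1/(1 + 2.455) = 0.2895.
Free chlorine required for 0.97 ppm HOCl: 0.97 / 0.2895 = 3.351 ppm.
FC to add: 3.351 − 0.5 = 2.851 mg/L as Cl₂.
Cl₂ equivalent: 2.851 mg/L × 386,000 L = 1101 g.
Product at 10.1% available Cl: 1101 / 0.101 = 10,900 g.
Volume: 10,900 g ÷ 1.13 g/mL = 9643 mL.

9.64 L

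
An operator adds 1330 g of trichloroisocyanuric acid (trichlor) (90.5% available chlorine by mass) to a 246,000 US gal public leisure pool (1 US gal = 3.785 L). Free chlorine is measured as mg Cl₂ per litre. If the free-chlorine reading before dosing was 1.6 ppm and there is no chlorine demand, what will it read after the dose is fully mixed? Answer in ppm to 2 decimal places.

Volume: 246,000 US gal × 3.785 L/gal = 931,110 L.
Available chlorine delivered: 1330 g × 0.905 = 1204 g as Cl₂.
Concentration rise: 1204 g / 931,110 L = 1.293 mg/L = 1.29 ppm.
Final FC: 1.6 + 1.29 = 2.89 ppm.

2.89 ppm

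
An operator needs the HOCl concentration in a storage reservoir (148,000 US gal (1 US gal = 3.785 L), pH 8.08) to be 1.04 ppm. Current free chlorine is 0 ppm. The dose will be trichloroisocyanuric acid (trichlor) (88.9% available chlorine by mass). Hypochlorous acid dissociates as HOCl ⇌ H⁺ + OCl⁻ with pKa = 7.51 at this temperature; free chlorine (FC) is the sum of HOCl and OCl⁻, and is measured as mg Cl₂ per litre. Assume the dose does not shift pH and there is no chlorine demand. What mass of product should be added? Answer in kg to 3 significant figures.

3.09 kg

Volume: 148,000 US gal × 3.785 L/gal = 560,180 L.
[OCl⁻]/[HOCl] = 10^(pH − pKa) = 10^(8.08 − 7.51) = 3.715; fraction as HOCl = 1/(1 + 3.715) = 0.2121.
Free chlorine required for 1.04 ppm HOCl: 1.04 / 0.2121 = 4.904 ppm.
FC to add: 4.904 − 0 = 4.904 mg/L as Cl₂.
Cl₂ equivalent: 4.904 mg/L × 560,180 L = 2747 g.
Product at 88.9% available Cl: 2747 / 0.889 = 3090 g.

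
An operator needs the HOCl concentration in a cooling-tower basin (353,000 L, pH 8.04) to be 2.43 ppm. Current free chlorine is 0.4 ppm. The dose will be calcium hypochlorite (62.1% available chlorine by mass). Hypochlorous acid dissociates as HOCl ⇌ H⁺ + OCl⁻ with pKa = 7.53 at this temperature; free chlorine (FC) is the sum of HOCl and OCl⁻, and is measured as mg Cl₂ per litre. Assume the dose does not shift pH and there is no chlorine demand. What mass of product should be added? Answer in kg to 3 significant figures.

[OCl⁻]/[HOCl] = 10^(pH − pKa) = 10^(8.04 − 7.53) = 3.236; fraction as HOCl = 1/(1 + 3.236) = 0.2361.
Free chlorine required for 2.43 ppm HOCl: 2.43 / 0.2361 = 10.29 ppm.
FC to add: 10.29 − 0.4 = 9.893 mg/L as Cl₂.
Cl₂ equivalent: 9.893 mg/L × 353,000 L = 3492 g.
Product at 62.1% available Cl: 3492 / 0.621 = 5624 g.

5.62 kg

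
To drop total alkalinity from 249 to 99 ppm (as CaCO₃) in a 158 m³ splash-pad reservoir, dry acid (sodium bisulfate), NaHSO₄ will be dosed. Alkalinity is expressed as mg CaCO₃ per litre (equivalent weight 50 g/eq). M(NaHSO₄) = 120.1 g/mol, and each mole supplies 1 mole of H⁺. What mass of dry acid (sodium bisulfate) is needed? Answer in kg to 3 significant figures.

56.9 kg

Volume: 158 m³ = 158,000 L.
Alkalinity to neutralize: (249 − 99) = 150 mg/L as CaCO₃ × 158,000 L = 23,700 g as CaCO₃.
Equivalents of H⁺ required: 23,700 ÷ 50 g/eq = 474 eq = 474 mol NaHSO₄.
Mass of NaHSO₄: 474 × 120.1 = 56,930 g.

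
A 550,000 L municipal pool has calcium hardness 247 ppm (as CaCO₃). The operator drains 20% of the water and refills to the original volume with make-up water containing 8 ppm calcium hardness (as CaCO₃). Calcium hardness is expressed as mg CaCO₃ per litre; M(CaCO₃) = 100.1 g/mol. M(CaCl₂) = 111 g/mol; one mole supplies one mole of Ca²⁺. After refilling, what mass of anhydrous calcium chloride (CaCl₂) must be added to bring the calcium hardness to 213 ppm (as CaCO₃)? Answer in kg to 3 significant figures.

8.42 kg

After draining 20% and refilling: 247 × 0.80 + 8 × 0.20 = 199.2 ppm.
Deficit to target: 213 − 199.2 = 13.8 mg/L.
As CaCO₃: 13.8 mg/L × 550,000 L = 7590 g; ÷ 100.1 = 75.82 mol Ca²⁺.
Mass: 75.82 × 111 = 8416 g.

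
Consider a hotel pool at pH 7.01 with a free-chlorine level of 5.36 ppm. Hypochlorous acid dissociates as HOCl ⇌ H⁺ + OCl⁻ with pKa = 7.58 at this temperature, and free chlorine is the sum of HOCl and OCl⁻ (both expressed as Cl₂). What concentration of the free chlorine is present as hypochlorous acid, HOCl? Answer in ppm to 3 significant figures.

4.22 ppm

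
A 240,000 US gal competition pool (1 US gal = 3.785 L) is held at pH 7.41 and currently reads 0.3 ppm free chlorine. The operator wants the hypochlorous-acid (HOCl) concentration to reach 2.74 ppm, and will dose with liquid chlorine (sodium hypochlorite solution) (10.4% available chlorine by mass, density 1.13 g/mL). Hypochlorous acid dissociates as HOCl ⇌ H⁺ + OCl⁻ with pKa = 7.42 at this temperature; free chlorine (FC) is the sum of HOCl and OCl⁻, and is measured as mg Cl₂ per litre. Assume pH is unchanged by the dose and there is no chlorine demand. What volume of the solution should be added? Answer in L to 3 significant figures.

39.6 L

Volume: 240,000 US gal × 3.785 L/gal = 908,400 L.
[OCl⁻]/[HOCl] = 10^(pH − pKa) = 10^(7.41 − 7.42) = 0.9772; fraction as HOCl = 1/(1 + 0.9772) = 0.5058.
Free chlorine required for 2.74 ppm HOCl: 2.74 / 0.5058 = 5.418 ppm.
FC to add: 5.418 − 0.3 = 5.118 mg/L as Cl₂.
Cl₂ equivalent: 5.118 mg/L × 908,400 L = 4649 g.
Product at 10.4% available Cl: 4649 / 0.104 = 44,700 g.
Volume: 44,700 g ÷ 1.13 g/mL = 39,560 mL.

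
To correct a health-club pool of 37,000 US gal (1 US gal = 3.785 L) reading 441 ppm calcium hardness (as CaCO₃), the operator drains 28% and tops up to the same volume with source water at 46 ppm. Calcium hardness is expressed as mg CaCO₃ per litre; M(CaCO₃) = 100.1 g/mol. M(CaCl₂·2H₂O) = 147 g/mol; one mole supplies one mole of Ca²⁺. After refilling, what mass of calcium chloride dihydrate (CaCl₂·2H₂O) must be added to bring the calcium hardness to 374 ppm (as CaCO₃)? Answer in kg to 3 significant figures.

8.97 kg

Volume: 37,000 US gal × 3.785 L/gal = 140,045 L.
After draining 28% and refilling: 441 × 0.72 + 46 × 0.28 = 330.4 ppm.
Deficit to target: 374 − 330.4 = 43.6 mg/L.
As CaCO₃: 43.6 mg/L × 140,045 L = 6106 g; ÷ 100.1 = 61 mol Ca²⁺.
Mass: 61 × 147 = 8967 g.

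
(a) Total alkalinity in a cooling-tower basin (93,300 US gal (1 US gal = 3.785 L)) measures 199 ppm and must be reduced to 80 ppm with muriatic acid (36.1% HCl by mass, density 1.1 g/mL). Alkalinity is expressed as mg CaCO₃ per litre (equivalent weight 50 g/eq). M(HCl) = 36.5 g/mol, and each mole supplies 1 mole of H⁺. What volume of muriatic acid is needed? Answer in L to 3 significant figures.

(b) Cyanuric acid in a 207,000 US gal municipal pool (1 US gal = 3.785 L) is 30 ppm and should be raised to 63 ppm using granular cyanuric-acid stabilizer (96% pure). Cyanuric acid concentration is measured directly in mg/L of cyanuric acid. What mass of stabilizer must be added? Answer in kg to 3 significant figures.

(a) 77.3 L; (b) 26.9 kg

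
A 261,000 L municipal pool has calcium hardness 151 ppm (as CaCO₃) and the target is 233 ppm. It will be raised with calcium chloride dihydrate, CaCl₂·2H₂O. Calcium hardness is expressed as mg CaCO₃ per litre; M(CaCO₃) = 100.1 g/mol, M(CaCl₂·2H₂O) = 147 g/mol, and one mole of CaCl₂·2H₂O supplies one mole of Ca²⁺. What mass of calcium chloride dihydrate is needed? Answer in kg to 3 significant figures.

31.4 kg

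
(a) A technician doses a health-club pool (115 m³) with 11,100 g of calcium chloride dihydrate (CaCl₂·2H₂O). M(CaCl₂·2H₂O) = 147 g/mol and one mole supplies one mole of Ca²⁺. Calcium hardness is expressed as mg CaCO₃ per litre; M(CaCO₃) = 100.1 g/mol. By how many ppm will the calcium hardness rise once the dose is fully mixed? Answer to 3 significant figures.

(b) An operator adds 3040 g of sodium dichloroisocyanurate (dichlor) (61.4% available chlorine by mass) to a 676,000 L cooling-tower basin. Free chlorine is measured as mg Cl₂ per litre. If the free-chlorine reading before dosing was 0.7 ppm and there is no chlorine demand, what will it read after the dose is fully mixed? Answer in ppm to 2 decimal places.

(a) 65.7 ppm; (b) 3.46 ppm

(a) Volume: 115 m³ = 115,000 L.
(a) Moles of Ca²⁺: 11,100 g ÷ 147 g/mol = 75.51 mol.
(a) As CaCO₃: 75.51 mol × 100.1 g/mol = 7559 g.
(a) Rise: 7559 g / 115,000 L × 1000 = 65.73 mg/L.

(b) Available chlorine delivered: 3040 g × 0.614 = 1867 g as Cl₂.
(b) Concentration rise: 1867 g / 676,000 L = 2.761 mg/L = 2.76 ppm.
(b) Final FC: 0.7 + 2.76 = 3.46 ppm.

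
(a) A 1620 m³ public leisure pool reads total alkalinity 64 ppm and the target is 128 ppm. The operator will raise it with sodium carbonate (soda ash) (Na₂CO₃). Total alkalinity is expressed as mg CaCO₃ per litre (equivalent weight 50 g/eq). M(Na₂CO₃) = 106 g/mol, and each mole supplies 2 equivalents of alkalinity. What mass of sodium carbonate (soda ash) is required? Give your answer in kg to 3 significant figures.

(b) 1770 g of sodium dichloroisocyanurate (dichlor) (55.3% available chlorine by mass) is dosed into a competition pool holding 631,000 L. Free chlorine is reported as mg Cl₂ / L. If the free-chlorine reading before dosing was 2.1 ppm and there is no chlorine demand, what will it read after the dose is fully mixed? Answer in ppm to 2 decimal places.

(a) 110 kg; (b) 3.65 ppm

(a) Volume: 1620 m³ = 1,620,000 L.
(a) Alkalinity to add: (128 − 64) = 64 mg/L as CaCO₃ × 1,620,000 L = 103,700 g as CaCO₃.
(a) Equivalents: 103,700 g ÷ 50 g/eq = 2074 eq.
(a) Each mole of Na₂CO₃ supplies 2 eq, so 2074 / 2 = 1037 mol.
(a) Mass: 1037 mol × 106 g/mol = 109,900 g.

(b) Available chlorine delivered: 1770 g × 0.553 = 978.8 g as Cl₂.
(b) Concentration rise: 978.8 g / 631,000 L = 1.551 mg/L = 1.55 ppm.
(b) Final FC: 2.1 + 1.55 = 3.65 ppm.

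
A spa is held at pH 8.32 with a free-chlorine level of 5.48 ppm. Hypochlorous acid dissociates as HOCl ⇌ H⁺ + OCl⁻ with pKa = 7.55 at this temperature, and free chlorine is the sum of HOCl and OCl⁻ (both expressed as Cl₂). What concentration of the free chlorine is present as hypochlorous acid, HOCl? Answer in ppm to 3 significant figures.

[OCl⁻]/[HOCl] = 10^(pH − pKa) = 10^(8.32 − 7.55) = 10^0.77 = 5.888.
Fraction as HOCl = 1 / (1 + 5.888) = 0.1452.
HOCl = 0.1452 × 5.48 ppm = 0.7955 ppm.

0.796 ppm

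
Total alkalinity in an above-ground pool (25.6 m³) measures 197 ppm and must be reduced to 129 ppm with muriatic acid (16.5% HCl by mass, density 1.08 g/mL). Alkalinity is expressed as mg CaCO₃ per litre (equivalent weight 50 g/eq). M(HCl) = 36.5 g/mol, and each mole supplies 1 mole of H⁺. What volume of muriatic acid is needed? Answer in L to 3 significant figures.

7.13 L

Volume: 25.6 m³ = 25,600 L.
Alkalinity to neutralize: (197 − 129) = 68 mg/L as CaCO₃ × 25,600 L = 1741 g as CaCO₃.
Equivalents of H⁺ required: 1741 ÷ 50 g/eq = 34.82 eq = 34.82 mol HCl.
Mass of HCl: 34.82 × 36.5 = 1271 g.
Mass of 16.5% solution: 1271 / 0.165 = 7702 g.
Volume: 7702 g ÷ 1.08 g/mL = 7131 mL.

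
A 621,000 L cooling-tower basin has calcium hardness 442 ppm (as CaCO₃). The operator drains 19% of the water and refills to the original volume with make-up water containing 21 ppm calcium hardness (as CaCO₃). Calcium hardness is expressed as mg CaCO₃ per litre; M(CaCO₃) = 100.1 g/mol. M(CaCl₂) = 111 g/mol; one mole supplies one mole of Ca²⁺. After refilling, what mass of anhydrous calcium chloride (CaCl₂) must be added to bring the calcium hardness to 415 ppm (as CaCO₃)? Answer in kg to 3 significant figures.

36.5 kg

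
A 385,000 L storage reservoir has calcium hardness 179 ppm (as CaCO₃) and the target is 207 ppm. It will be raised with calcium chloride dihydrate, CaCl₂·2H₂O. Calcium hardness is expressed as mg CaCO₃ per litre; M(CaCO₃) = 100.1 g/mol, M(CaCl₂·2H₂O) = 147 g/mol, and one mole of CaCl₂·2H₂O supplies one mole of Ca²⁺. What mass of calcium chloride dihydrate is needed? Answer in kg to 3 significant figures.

Hardness to add: (207 − 179) = 28 mg/L as CaCO₃ × 385,000 L = 10,780 g as CaCO₃.
Moles of Ca²⁺ (1 mol Ca²⁺ ≡ 1 mol CaCO₃): 10,780 / 100.1 g/mol = 107.7 mol.
Mass of CaCl₂·2H₂O: 107.7 × 147 = 15,830 g.

15.8 kg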